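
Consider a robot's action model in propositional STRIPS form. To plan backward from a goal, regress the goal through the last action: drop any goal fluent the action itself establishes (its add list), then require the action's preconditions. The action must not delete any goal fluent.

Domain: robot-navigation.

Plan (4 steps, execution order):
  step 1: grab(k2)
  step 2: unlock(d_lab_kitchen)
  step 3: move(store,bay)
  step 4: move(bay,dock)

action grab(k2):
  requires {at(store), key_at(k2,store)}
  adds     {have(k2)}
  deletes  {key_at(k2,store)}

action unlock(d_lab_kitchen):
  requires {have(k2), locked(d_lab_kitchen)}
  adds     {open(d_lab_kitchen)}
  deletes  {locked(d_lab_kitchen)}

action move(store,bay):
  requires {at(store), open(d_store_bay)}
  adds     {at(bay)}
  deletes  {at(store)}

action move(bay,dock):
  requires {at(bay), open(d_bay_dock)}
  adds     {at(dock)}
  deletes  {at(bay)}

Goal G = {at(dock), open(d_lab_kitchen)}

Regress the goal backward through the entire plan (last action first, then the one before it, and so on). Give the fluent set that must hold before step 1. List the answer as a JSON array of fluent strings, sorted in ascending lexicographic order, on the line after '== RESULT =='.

Regress step by step:
  through step 4 (move(bay,dock)): drop {at(dock)}, keep {open(d_lab_kitchen)}, require {at(bay), open(d_bay_dock)}
    → {at(bay), open(d_bay_dock), open(d_lab_kitchen)}
  through step 3 (move(store,bay)): drop {at(bay)}, keep {open(d_bay_dock), open(d_lab_kitchen)}, require {at(store), open(d_store_bay)}
    → {at(store), open(d_bay_dock), open(d_lab_kitchen), open(d_store_bay)}
  through step 2 (unlock(d_lab_kitchen)): drop {open(d_lab_kitchen)}, keep {at(store), open(d_bay_dock), open(d_store_bay)}, require {have(k2), locked(d_lab_kitchen)}
    → {at(store), have(k2), locked(d_lab_kitchen), open(d_bay_dock), open(d_store_bay)}
  through step 1 (grab(k2)): drop {have(k2)}, keep {at(store), locked(d_lab_kitchen), open(d_bay_dock), open(d_store_bay)}, require {at(store), key_at(k2,store)}
    → {at(store), key_at(k2,store), locked(d_lab_kitchen), open(d_bay_dock), open(d_store_bay)}

== RESULT ==
["at(store)", "key_at(k2,store)", "locked(d_lab_kitchen)", "open(d_bay_dock)", "open(d_store_bay)"]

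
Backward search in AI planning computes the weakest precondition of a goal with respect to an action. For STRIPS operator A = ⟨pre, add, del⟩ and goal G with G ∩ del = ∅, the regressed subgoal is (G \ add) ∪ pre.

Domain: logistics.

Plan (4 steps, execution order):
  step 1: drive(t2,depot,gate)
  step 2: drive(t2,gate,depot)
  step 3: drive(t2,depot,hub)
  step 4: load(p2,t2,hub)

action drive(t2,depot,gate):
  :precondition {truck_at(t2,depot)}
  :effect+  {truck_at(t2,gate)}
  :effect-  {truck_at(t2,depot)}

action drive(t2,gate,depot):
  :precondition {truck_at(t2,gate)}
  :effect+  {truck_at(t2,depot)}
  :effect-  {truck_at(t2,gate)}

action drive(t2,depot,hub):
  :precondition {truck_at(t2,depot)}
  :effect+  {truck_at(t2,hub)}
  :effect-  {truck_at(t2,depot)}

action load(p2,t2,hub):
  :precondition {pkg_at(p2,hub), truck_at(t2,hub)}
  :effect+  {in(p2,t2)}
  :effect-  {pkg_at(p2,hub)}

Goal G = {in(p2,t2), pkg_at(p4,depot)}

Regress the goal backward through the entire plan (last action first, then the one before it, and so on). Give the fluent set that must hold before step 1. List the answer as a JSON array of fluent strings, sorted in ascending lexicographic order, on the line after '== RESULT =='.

Work backward from the goal:
  through step 4 (load(p2,t2,hub)): drop {in(p2,t2)}, keep {pkg_at(p4,depot)}, require {pkg_at(p2,hub), truck_at(t2,hub)}
    → {pkg_at(p2,hub), pkg_at(p4,depot), truck_at(t2,hub)}
  through step 3 (drive(t2,depot,hub)): drop {truck_at(t2,hub)}, keep {pkg_at(p2,hub), pkg_at(p4,depot)}, require {truck_at(t2,depot)}
    → {pkg_at(p2,hub), pkg_at(p4,depot), truck_at(t2,depot)}
  through step 2 (drive(t2,gate,depot)): drop {truck_at(t2,depot)}, keep {pkg_at(p2,hub), pkg_at(p4,depot)}, require {truck_at(t2,gate)}
    → {pkg_at(p2,hub), pkg_at(p4,depot), truck_at(t2,gate)}
  through step 1 (drive(t2,depot,gate)): drop {truck_at(t2,gate)}, keep {pkg_at(p2,hub), pkg_at(p4,depot)}, require {truck_at(t2,depot)}
    → {pkg_at(p2,hub), pkg_at(p4,depot), truck_at(t2,depot)}

== RESULT ==
["pkg_at(p2,hub)", "pkg_at(p4,depot)", "truck_at(t2,depot)"]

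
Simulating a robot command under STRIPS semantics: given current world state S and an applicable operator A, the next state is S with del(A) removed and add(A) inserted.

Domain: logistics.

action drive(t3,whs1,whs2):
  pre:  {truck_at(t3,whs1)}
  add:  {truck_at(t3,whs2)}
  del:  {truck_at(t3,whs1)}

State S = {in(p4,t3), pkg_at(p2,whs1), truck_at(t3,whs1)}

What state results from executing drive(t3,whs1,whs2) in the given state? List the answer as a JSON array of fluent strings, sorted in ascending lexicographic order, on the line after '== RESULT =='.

Progress:
  pre ⊆ S: {truck_at(t3,whs1)} ⊆ S  — applicable
  S \ del = {in(p4,t3), pkg_at(p2,whs1)}
  ∪ add   = {in(p4,t3), pkg_at(p2,whs1), truck_at(t3,whs2)}

== RESULT ==
["in(p4,t3)", "pkg_at(p2,whs1)", "truck_at(t3,whs2)"]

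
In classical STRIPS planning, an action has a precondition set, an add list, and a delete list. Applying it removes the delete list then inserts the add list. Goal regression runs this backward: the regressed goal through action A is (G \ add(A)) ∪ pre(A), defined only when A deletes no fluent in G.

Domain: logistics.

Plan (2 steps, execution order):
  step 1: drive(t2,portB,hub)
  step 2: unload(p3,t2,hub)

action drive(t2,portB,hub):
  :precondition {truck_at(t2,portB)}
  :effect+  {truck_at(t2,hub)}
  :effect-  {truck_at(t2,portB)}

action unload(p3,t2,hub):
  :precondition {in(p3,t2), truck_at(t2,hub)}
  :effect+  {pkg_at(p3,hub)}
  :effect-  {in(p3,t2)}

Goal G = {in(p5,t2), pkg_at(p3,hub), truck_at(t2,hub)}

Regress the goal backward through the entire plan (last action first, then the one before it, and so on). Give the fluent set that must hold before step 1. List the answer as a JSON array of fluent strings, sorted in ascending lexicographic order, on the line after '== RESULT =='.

Work backward from the goal:
  through step 2 (unload(p3,t2,hub)): drop {pkg_at(p3,hub)}, keep {in(p5,t2), truck_at(t2,hub)}, require {in(p3,t2), truck_at(t2,hub)}
    → {in(p3,t2), in(p5,t2), truck_at(t2,hub)}
  through step 1 (drive(t2,portB,hub)): drop {truck_at(t2,hub)}, keep {in(p3,t2), in(p5,t2)}, require {truck_at(t2,portB)}
    → {in(p3,t2), in(p5,t2), truck_at(t2,portB)}

== RESULT ==
["in(p3,t2)", "in(p5,t2)", "truck_at(t2,portB)"]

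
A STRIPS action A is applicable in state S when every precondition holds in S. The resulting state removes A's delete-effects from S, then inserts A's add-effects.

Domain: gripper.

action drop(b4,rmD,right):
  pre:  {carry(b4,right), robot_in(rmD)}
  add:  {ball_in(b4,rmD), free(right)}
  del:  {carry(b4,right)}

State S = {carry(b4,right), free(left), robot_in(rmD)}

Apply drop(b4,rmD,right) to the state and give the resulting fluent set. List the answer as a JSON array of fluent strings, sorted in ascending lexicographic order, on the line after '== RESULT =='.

Progress:
  pre ⊆ S: {carry(b4,right), robot_in(rmD)} ⊆ S  — applicable
  S \ del = {free(left), robot_in(rmD)}
  ∪ add   = {ball_in(b4,rmD), free(left), free(right), robot_in(rmD)}

== RESULT ==
["ball_in(b4,rmD)", "free(left)", "free(right)", "robot_in(rmD)"]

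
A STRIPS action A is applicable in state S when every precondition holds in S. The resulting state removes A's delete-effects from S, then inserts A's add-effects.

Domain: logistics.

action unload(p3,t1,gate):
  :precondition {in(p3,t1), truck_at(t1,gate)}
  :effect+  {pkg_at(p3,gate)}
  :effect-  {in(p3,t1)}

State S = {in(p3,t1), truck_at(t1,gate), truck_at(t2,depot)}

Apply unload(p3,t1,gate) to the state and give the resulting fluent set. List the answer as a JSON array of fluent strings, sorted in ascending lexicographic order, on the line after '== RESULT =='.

Progress:
  pre ⊆ S: {in(p3,t1), truck_at(t1,gate)} ⊆ S  — applicable
  S \ del = {truck_at(t1,gate), truck_at(t2,depot)}
  ∪ add   = {pkg_at(p3,gate), truck_at(t1,gate), truck_at(t2,depot)}

== RESULT ==
["pkg_at(p3,gate)", "truck_at(t1,gate)", "truck_at(t2,depot)"]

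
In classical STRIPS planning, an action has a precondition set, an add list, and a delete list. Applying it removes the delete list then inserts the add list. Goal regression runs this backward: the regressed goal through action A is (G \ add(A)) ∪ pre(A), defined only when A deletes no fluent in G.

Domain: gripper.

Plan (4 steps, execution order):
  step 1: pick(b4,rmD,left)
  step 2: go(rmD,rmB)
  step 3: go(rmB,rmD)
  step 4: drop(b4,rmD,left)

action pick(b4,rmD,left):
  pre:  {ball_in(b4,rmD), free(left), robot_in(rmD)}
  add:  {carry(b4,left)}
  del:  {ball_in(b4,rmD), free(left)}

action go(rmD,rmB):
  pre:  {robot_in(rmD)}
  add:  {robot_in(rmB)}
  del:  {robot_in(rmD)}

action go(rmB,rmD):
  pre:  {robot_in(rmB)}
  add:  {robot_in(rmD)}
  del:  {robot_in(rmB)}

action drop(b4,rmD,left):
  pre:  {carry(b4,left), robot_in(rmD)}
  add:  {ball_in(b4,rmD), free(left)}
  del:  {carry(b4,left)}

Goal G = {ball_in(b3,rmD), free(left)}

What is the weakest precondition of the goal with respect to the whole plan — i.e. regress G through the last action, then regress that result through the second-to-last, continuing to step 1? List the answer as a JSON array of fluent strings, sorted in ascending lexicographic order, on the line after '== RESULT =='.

Work backward from the goal:
  through step 4 (drop(b4,rmD,left)): drop {free(left)}, keep {ball_in(b3,rmD)}, require {carry(b4,left), robot_in(rmD)}
    → {ball_in(b3,rmD), carry(b4,left), robot_in(rmD)}
  through step 3 (go(rmB,rmD)): drop {robot_in(rmD)}, keep {ball_in(b3,rmD), carry(b4,left)}, require {robot_in(rmB)}
    → {ball_in(b3,rmD), carry(b4,left), robot_in(rmB)}
  through step 2 (go(rmD,rmB)): drop {robot_in(rmB)}, keep {ball_in(b3,rmD), carry(b4,left)}, require {robot_in(rmD)}
    → {ball_in(b3,rmD), carry(b4,left), robot_in(rmD)}
  through step 1 (pick(b4,rmD,left)): drop {carry(b4,left)}, keep {ball_in(b3,rmD), robot_in(rmD)}, require {ball_in(b4,rmD), free(left), robot_in(rmD)}
    → {ball_in(b3,rmD), ball_in(b4,rmD), free(left), robot_in(rmD)}

== RESULT ==
["ball_in(b3,rmD)", "ball_in(b4,rmD)", "free(left)", "robot_in(rmD)"]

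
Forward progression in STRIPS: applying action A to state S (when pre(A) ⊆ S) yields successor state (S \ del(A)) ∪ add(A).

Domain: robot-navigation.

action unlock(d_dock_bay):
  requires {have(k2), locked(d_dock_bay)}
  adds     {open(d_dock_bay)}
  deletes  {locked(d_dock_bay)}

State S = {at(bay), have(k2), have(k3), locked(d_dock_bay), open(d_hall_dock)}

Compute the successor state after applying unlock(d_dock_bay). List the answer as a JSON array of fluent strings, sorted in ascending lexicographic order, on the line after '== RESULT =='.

Progress:
  pre ⊆ S: {have(k2), locked(d_dock_bay)} ⊆ S  — applicable
  S \ del = {at(bay), have(k2), have(k3), open(d_hall_dock)}
  ∪ add   = {at(bay), have(k2), have(k3), open(d_dock_bay), open(d_hall_dock)}

== RESULT ==
["at(bay)", "have(k2)", "have(k3)", "open(d_dock_bay)", "open(d_hall_dock)"]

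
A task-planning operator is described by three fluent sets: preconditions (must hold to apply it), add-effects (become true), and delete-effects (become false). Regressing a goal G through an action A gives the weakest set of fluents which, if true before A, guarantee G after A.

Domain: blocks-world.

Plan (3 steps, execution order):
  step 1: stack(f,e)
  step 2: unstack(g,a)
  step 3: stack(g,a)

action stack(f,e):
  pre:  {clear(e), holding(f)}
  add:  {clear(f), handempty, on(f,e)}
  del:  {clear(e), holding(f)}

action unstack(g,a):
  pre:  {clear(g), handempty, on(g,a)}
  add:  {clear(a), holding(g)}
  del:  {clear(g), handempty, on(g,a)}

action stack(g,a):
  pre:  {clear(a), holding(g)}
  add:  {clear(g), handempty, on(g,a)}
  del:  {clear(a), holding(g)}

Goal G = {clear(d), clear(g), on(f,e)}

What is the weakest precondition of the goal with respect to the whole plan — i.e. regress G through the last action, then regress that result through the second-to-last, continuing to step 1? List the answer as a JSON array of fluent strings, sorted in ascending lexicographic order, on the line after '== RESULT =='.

Regress step by step:
  through step 3 (stack(g,a)): drop {clear(g)}, keep {clear(d), on(f,e)}, require {clear(a), holding(g)}
    → {clear(a), clear(d), holding(g), on(f,e)}
  through step 2 (unstack(g,a)): drop {clear(a), holding(g)}, keep {clear(d), on(f,e)}, require {clear(g), handempty, on(g,a)}
    → {clear(d), clear(g), handempty, on(f,e), on(g,a)}
  through step 1 (stack(f,e)): drop {handempty, on(f,e)}, keep {clear(d), clear(g), on(g,a)}, require {clear(e), holding(f)}
    → {clear(d), clear(e), clear(g), holding(f), on(g,a)}

== RESULT ==
["clear(d)", "clear(e)", "clear(g)", "holding(f)", "on(g,a)"]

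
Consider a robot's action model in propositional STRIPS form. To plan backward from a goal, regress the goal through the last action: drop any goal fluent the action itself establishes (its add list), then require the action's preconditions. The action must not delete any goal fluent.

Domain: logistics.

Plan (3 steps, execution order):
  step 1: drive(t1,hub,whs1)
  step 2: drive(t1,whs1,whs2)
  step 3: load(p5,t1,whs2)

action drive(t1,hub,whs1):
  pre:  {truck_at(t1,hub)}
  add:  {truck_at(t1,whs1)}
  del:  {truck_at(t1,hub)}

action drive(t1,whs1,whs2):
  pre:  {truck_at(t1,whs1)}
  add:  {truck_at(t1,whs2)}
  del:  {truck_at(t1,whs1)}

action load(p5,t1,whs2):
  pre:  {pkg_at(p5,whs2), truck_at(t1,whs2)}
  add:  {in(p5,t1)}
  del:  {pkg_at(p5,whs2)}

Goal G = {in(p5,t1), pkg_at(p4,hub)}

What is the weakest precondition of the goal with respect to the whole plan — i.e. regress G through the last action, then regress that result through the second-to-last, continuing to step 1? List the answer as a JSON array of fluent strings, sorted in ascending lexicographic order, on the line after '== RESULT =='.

Work backward from the goal:
  through step 3 (load(p5,t1,whs2)): drop {in(p5,t1)}, keep {pkg_at(p4,hub)}, require {pkg_at(p5,whs2), truck_at(t1,whs2)}
    → {pkg_at(p4,hub), pkg_at(p5,whs2), truck_at(t1,whs2)}
  through step 2 (drive(t1,whs1,whs2)): drop {truck_at(t1,whs2)}, keep {pkg_at(p4,hub), pkg_at(p5,whs2)}, require {truck_at(t1,whs1)}
    → {pkg_at(p4,hub), pkg_at(p5,whs2), truck_at(t1,whs1)}
  through step 1 (drive(t1,hub,whs1)): drop {truck_at(t1,whs1)}, keep {pkg_at(p4,hub), pkg_at(p5,whs2)}, require {truck_at(t1,hub)}
    → {pkg_at(p4,hub), pkg_at(p5,whs2), truck_at(t1,hub)}

== RESULT ==
["pkg_at(p4,hub)", "pkg_at(p5,whs2)", "truck_at(t1,hub)"]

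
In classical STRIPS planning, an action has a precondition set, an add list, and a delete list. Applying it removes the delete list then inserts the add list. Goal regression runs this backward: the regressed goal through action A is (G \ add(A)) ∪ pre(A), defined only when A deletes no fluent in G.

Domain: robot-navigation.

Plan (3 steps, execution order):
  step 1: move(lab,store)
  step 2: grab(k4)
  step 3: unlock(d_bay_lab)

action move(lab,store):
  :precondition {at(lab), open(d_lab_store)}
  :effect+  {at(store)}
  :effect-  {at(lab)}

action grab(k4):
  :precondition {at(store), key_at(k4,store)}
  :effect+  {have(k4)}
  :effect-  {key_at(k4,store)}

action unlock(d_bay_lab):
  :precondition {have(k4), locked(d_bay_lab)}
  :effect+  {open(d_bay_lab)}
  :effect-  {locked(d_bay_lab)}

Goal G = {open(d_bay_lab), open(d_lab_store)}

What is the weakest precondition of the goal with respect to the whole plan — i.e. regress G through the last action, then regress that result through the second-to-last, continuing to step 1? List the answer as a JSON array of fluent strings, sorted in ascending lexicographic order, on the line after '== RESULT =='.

Regress step by step:
  through step 3 (unlock(d_bay_lab)): drop {open(d_bay_lab)}, keep {open(d_lab_store)}, require {have(k4), locked(d_bay_lab)}
    → {have(k4), locked(d_bay_lab), open(d_lab_store)}
  through step 2 (grab(k4)): drop {have(k4)}, keep {locked(d_bay_lab), open(d_lab_store)}, require {at(store), key_at(k4,store)}
    → {at(store), key_at(k4,store), locked(d_bay_lab), open(d_lab_store)}
  through step 1 (move(lab,store)): drop {at(store)}, keep {key_at(k4,store), locked(d_bay_lab), open(d_lab_store)}, require {at(lab), open(d_lab_store)}
    → {at(lab), key_at(k4,store), locked(d_bay_lab), open(d_lab_store)}

== RESULT ==
["at(lab)", "key_at(k4,store)", "locked(d_bay_lab)", "open(d_lab_store)"]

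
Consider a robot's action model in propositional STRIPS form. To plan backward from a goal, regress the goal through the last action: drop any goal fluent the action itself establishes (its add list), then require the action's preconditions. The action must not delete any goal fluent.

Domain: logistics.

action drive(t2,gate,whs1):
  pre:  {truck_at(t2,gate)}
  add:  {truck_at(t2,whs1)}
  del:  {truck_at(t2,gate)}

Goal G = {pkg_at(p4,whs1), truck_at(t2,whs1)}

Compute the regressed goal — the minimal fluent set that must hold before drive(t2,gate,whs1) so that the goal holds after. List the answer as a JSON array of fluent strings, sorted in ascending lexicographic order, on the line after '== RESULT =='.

Compute (G \ add) ∪ pre:
  G ∩ del = {}  (empty — regression defined)
  G \ add = {pkg_at(p4,whs1), truck_at(t2,whs1)} \ {truck_at(t2,whs1)} = {pkg_at(p4,whs1)}
  ∪ pre   = {pkg_at(p4,whs1)} ∪ {truck_at(t2,gate)}
          = {pkg_at(p4,whs1), truck_at(t2,gate)}

== RESULT ==
["pkg_at(p4,whs1)", "truck_at(t2,gate)"]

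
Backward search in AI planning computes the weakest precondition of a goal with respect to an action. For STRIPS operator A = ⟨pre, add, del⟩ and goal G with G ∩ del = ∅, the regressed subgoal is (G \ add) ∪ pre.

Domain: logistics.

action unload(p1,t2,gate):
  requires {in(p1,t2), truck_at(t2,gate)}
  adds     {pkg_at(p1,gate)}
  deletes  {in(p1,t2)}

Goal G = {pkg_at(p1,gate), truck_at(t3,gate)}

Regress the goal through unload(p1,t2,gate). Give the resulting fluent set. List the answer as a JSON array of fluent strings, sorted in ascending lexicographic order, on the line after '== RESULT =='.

Regress:
  G ∩ del = {}  (empty — regression defined)
  G \ add = {pkg_at(p1,gate), truck_at(t3,gate)} \ {pkg_at(p1,gate)} = {truck_at(t3,gate)}
  ∪ pre   = {truck_at(t3,gate)} ∪ {in(p1,t2), truck_at(t2,gate)}
          = {in(p1,t2), truck_at(t2,gate), truck_at(t3,gate)}

== RESULT ==
["in(p1,t2)", "truck_at(t2,gate)", "truck_at(t3,gate)"]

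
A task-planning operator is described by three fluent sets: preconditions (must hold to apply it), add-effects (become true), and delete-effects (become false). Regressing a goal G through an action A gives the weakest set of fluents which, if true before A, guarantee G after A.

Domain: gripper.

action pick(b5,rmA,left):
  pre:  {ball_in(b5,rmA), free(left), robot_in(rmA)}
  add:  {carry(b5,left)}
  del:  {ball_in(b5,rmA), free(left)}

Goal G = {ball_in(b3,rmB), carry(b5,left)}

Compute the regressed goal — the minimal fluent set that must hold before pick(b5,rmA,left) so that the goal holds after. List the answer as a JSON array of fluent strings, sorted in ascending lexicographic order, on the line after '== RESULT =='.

Regress:
  G ∩ del = {}  (empty — regression defined)
  G \ add = {ball_in(b3,rmB), carry(b5,left)} \ {carry(b5,left)} = {ball_in(b3,rmB)}
  ∪ pre   = {ball_in(b3,rmB)} ∪ {ball_in(b5,rmA), free(left), robot_in(rmA)}
          = {ball_in(b3,rmB), ball_in(b5,rmA), free(left), robot_in(rmA)}

== RESULT ==
["ball_in(b3,rmB)", "ball_in(b5,rmA)", "free(left)", "robot_in(rmA)"]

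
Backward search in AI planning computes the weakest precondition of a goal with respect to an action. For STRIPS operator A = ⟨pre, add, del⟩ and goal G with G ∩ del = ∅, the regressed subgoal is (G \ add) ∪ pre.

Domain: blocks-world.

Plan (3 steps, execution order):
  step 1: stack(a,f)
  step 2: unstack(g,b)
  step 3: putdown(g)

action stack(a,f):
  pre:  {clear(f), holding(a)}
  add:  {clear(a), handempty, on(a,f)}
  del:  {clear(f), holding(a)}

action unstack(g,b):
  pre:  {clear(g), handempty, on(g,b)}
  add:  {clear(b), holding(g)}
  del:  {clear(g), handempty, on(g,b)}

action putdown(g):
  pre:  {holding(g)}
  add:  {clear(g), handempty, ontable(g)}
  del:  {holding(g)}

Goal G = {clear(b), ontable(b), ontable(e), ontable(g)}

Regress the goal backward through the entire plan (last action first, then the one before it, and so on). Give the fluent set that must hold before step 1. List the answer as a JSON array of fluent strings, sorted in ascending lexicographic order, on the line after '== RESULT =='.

Regress step by step:
  through step 3 (putdown(g)): drop {ontable(g)}, keep {clear(b), ontable(b), ontable(e)}, require {holding(g)}
    → {clear(b), holding(g), ontable(b), ontable(e)}
  through step 2 (unstack(g,b)): drop {clear(b), holding(g)}, keep {ontable(b), ontable(e)}, require {clear(g), handempty, on(g,b)}
    → {clear(g), handempty, on(g,b), ontable(b), ontable(e)}
  through step 1 (stack(a,f)): drop {handempty}, keep {clear(g), on(g,b), ontable(b), ontable(e)}, require {clear(f), holding(a)}
    → {clear(f), clear(g), holding(a), on(g,b), ontable(b), ontable(e)}

== RESULT ==
["clear(f)", "clear(g)", "holding(a)", "on(g,b)", "ontable(b)", "ontable(e)"]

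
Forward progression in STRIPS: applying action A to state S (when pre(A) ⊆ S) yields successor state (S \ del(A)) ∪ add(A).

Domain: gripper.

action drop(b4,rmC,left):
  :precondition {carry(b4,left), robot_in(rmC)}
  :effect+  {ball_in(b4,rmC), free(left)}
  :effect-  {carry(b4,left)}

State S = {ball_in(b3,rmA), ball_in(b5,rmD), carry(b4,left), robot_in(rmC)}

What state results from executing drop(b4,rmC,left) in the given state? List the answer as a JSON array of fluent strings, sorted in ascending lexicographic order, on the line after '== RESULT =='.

Compute (S \ del) ∪ add:
  pre ⊆ S: {carry(b4,left), robot_in(rmC)} ⊆ S  — applicable
  S \ del = {ball_in(b3,rmA), ball_in(b5,rmD), robot_in(rmC)}
  ∪ add   = {ball_in(b3,rmA), ball_in(b4,rmC), ball_in(b5,rmD), free(left), robot_in(rmC)}

== RESULT ==
["ball_in(b3,rmA)", "ball_in(b4,rmC)", "ball_in(b5,rmD)", "free(left)", "robot_in(rmC)"]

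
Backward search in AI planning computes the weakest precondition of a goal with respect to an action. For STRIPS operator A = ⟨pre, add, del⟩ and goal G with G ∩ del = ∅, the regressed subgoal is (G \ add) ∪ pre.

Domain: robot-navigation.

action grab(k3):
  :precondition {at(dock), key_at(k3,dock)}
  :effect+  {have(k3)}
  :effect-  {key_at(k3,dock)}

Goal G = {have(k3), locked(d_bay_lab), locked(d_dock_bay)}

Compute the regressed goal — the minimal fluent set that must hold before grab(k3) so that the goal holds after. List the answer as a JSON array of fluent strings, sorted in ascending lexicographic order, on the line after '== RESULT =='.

Compute (G \ add) ∪ pre:
  G ∩ del = {}  (empty — regression defined)
  G \ add = {have(k3), locked(d_bay_lab), locked(d_dock_bay)} \ {have(k3)} = {locked(d_bay_lab), locked(d_dock_bay)}
  ∪ pre   = {locked(d_bay_lab), locked(d_dock_bay)} ∪ {at(dock), key_at(k3,dock)}
          = {at(dock), key_at(k3,dock), locked(d_bay_lab), locked(d_dock_bay)}

== RESULT ==
["at(dock)", "key_at(k3,dock)", "locked(d_bay_lab)", "locked(d_dock_bay)"]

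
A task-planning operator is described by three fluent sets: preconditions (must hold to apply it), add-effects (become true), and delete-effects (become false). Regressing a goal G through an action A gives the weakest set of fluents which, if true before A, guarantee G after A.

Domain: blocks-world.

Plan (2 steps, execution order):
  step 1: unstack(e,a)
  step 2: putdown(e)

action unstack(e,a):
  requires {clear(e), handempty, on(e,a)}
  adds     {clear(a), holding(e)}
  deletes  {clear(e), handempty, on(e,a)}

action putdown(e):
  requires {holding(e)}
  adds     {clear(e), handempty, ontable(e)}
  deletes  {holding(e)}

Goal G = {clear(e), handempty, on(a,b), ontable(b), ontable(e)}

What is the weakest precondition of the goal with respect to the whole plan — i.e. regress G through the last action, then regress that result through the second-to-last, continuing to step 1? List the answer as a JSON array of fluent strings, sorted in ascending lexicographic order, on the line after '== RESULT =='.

Work backward from the goal:
  through step 2 (putdown(e)): drop {clear(e), handempty, ontable(e)}, keep {on(a,b), ontable(b)}, require {holding(e)}
    → {holding(e), on(a,b), ontable(b)}
  through step 1 (unstack(e,a)): drop {holding(e)}, keep {on(a,b), ontable(b)}, require {clear(e), handempty, on(e,a)}
    → {clear(e), handempty, on(a,b), on(e,a), ontable(b)}

== RESULT ==
["clear(e)", "handempty", "on(a,b)", "on(e,a)", "ontable(b)"]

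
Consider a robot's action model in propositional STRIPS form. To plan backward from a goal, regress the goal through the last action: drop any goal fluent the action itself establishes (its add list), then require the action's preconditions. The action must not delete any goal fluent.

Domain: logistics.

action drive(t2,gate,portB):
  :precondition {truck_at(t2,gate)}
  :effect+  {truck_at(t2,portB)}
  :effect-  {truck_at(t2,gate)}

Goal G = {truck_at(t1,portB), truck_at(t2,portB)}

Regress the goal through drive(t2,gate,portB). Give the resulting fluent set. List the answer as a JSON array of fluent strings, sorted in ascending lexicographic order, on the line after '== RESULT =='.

Compute (G \ add) ∪ pre:
  G ∩ del = {}  (empty — regression defined)
  G \ add = {truck_at(t1,portB), truck_at(t2,portB)} \ {truck_at(t2,portB)} = {truck_at(t1,portB)}
  ∪ pre   = {truck_at(t1,portB)} ∪ {truck_at(t2,gate)}
          = {truck_at(t1,portB), truck_at(t2,gate)}

== RESULT ==
["truck_at(t1,portB)", "truck_at(t2,gate)"]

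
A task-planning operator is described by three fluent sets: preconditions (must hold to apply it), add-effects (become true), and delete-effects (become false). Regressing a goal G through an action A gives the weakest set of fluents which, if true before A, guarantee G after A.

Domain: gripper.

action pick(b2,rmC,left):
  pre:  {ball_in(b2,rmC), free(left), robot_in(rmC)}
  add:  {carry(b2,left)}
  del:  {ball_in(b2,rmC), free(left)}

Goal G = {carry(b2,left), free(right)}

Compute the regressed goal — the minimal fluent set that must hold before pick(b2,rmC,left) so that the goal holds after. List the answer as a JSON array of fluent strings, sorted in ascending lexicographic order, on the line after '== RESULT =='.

Compute (G \ add) ∪ pre:
  G ∩ del = {}  (empty — regression defined)
  G \ add = {carry(b2,left), free(right)} \ {carry(b2,left)} = {free(right)}
  ∪ pre   = {free(right)} ∪ {ball_in(b2,rmC), free(left), robot_in(rmC)}
          = {ball_in(b2,rmC), free(left), free(right), robot_in(rmC)}

== RESULT ==
["ball_in(b2,rmC)", "free(left)", "free(right)", "robot_in(rmC)"]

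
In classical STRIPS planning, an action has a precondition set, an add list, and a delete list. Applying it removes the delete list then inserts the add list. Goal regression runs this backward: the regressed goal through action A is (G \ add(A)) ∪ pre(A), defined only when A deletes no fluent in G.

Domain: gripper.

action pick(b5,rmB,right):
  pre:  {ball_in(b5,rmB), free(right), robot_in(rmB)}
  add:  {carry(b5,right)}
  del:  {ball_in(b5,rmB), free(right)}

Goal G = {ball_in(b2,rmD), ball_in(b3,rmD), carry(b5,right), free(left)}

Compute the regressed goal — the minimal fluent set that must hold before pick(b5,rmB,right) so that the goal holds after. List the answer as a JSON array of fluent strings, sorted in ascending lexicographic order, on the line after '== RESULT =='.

Regress:
  G ∩ del = {}  (empty — regression defined)
  G \ add = {ball_in(b2,rmD), ball_in(b3,rmD), carry(b5,right), free(left)} \ {carry(b5,right)} = {ball_in(b2,rmD), ball_in(b3,rmD), free(left)}
  ∪ pre   = {ball_in(b2,rmD), ball_in(b3,rmD), free(left)} ∪ {ball_in(b5,rmB), free(right), robot_in(rmB)}
          = {ball_in(b2,rmD), ball_in(b3,rmD), ball_in(b5,rmB), free(left), free(right), robot_in(rmB)}

== RESULT ==
["ball_in(b2,rmD)", "ball_in(b3,rmD)", "ball_in(b5,rmB)", "free(left)", "free(right)", "robot_in(rmB)"]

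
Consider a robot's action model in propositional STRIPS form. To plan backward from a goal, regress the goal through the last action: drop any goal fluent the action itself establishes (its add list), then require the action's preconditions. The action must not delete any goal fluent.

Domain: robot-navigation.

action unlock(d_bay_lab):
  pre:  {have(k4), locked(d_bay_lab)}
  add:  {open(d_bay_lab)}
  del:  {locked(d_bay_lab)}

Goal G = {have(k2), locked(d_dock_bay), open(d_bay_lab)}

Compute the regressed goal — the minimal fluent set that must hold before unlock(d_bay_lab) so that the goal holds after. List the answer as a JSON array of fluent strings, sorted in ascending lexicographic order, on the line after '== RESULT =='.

Regress:
  G ∩ del = {}  (empty — regression defined)
  G \ add = {have(k2), locked(d_dock_bay), open(d_bay_lab)} \ {open(d_bay_lab)} = {have(k2), locked(d_dock_bay)}
  ∪ pre   = {have(k2), locked(d_dock_bay)} ∪ {have(k4), locked(d_bay_lab)}
          = {have(k2), have(k4), locked(d_bay_lab), locked(d_dock_bay)}

== RESULT ==
["have(k2)", "have(k4)", "locked(d_bay_lab)", "locked(d_dock_bay)"]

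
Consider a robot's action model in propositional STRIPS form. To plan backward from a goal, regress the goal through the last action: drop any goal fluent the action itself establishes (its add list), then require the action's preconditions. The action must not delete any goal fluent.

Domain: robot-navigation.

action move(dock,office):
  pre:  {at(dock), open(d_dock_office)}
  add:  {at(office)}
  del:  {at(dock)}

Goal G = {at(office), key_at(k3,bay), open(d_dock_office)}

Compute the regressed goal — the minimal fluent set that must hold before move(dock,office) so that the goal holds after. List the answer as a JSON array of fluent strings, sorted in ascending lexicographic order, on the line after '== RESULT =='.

Regress:
  G ∩ del = {}  (empty — regression defined)
  G \ add = {at(office), key_at(k3,bay), open(d_dock_office)} \ {at(office)} = {key_at(k3,bay), open(d_dock_office)}
  ∪ pre   = {key_at(k3,bay), open(d_dock_office)} ∪ {at(dock), open(d_dock_office)}
          = {at(dock), key_at(k3,bay), open(d_dock_office)}

== RESULT ==
["at(dock)", "key_at(k3,bay)", "open(d_dock_office)"]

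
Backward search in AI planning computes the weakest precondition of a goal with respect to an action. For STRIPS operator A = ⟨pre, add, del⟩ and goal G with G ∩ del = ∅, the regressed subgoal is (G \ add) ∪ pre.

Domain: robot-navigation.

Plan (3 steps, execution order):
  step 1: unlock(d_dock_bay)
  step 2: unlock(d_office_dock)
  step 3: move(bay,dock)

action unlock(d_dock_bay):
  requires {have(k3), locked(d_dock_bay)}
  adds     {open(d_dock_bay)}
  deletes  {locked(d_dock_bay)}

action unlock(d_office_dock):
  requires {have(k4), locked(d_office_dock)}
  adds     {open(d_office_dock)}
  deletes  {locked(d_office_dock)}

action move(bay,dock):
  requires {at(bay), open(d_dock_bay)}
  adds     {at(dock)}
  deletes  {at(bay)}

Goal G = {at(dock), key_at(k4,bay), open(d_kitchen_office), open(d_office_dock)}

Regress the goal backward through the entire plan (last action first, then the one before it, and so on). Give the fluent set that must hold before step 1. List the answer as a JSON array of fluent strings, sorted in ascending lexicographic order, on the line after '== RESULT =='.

Regress step by step:
  through step 3 (move(bay,dock)): drop {at(dock)}, keep {key_at(k4,bay), open(d_kitchen_office), open(d_office_dock)}, require {at(bay), open(d_dock_bay)}
    → {at(bay), key_at(k4,bay), open(d_dock_bay), open(d_kitchen_office), open(d_office_dock)}
  through step 2 (unlock(d_office_dock)): drop {open(d_office_dock)}, keep {at(bay), key_at(k4,bay), open(d_dock_bay), open(d_kitchen_office)}, require {have(k4), locked(d_office_dock)}
    → {at(bay), have(k4), key_at(k4,bay), locked(d_office_dock), open(d_dock_bay), open(d_kitchen_office)}
  through step 1 (unlock(d_dock_bay)): drop {open(d_dock_bay)}, keep {at(bay), have(k4), key_at(k4,bay), locked(d_office_dock), open(d_kitchen_office)}, require {have(k3), locked(d_dock_bay)}
    → {at(bay), have(k3), have(k4), key_at(k4,bay), locked(d_dock_bay), locked(d_office_dock), open(d_kitchen_office)}

== RESULT ==
["at(bay)", "have(k3)", "have(k4)", "key_at(k4,bay)", "locked(d_dock_bay)", "locked(d_office_dock)", "open(d_kitchen_office)"]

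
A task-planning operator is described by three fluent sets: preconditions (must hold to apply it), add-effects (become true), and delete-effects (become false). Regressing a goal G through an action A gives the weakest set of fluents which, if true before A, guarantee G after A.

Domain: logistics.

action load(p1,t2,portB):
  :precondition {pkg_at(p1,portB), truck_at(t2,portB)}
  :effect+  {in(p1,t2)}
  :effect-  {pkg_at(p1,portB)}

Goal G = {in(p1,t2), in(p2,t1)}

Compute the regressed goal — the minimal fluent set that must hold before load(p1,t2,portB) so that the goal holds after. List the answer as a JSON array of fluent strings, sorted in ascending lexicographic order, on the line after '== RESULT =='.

Regress:
  G ∩ del = {}  (empty — regression defined)
  G \ add = {in(p1,t2), in(p2,t1)} \ {in(p1,t2)} = {in(p2,t1)}
  ∪ pre   = {in(p2,t1)} ∪ {pkg_at(p1,portB), truck_at(t2,portB)}
          = {in(p2,t1), pkg_at(p1,portB), truck_at(t2,portB)}

== RESULT ==
["in(p2,t1)", "pkg_at(p1,portB)", "truck_at(t2,portB)"]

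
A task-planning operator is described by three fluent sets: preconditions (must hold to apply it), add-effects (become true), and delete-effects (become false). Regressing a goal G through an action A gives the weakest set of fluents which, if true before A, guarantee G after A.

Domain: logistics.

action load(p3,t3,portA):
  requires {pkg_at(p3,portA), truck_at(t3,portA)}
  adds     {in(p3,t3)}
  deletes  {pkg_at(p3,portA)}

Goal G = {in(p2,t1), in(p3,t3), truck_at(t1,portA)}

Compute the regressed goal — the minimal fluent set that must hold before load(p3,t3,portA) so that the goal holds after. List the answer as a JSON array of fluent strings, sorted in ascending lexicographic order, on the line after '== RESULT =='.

Compute (G \ add) ∪ pre:
  G ∩ del = {}  (empty — regression defined)
  G \ add = {in(p2,t1), in(p3,t3), truck_at(t1,portA)} \ {in(p3,t3)} = {in(p2,t1), truck_at(t1,portA)}
  ∪ pre   = {in(p2,t1), truck_at(t1,portA)} ∪ {pkg_at(p3,portA), truck_at(t3,portA)}
          = {in(p2,t1), pkg_at(p3,portA), truck_at(t1,portA), truck_at(t3,portA)}

== RESULT ==
["in(p2,t1)", "pkg_at(p3,portA)", "truck_at(t1,portA)", "truck_at(t3,portA)"]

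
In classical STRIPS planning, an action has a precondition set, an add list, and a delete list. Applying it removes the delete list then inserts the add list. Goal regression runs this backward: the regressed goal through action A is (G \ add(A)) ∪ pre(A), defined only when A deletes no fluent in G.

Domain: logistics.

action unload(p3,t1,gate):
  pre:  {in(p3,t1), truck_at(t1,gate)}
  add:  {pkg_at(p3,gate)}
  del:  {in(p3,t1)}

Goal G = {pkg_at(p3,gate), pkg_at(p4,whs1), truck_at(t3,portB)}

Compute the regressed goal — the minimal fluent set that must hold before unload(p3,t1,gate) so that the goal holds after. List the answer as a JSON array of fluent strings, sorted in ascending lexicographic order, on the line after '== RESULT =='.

Compute (G \ add) ∪ pre:
  G ∩ del = {}  (empty — regression defined)
  G \ add = {pkg_at(p3,gate), pkg_at(p4,whs1), truck_at(t3,portB)} \ {pkg_at(p3,gate)} = {pkg_at(p4,whs1), truck_at(t3,portB)}
  ∪ pre   = {pkg_at(p4,whs1), truck_at(t3,portB)} ∪ {in(p3,t1), truck_at(t1,gate)}
          = {in(p3,t1), pkg_at(p4,whs1), truck_at(t1,gate), truck_at(t3,portB)}

== RESULT ==
["in(p3,t1)", "pkg_at(p4,whs1)", "truck_at(t1,gate)", "truck_at(t3,portB)"]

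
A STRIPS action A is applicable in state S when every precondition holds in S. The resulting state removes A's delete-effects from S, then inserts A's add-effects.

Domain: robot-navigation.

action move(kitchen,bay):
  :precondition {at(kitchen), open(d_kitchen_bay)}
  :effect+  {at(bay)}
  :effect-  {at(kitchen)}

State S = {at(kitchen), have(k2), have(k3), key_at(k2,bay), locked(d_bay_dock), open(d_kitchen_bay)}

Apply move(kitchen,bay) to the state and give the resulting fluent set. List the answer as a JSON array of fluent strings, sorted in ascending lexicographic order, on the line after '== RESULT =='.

Compute (S \ del) ∪ add:
  pre ⊆ S: {at(kitchen), open(d_kitchen_bay)} ⊆ S  — applicable
  S \ del = {have(k2), have(k3), key_at(k2,bay), locked(d_bay_dock), open(d_kitchen_bay)}
  ∪ add   = {at(bay), have(k2), have(k3), key_at(k2,bay), locked(d_bay_dock), open(d_kitchen_bay)}

== RESULT ==
["at(bay)", "have(k2)", "have(k3)", "key_at(k2,bay)", "locked(d_bay_dock)", "open(d_kitchen_bay)"]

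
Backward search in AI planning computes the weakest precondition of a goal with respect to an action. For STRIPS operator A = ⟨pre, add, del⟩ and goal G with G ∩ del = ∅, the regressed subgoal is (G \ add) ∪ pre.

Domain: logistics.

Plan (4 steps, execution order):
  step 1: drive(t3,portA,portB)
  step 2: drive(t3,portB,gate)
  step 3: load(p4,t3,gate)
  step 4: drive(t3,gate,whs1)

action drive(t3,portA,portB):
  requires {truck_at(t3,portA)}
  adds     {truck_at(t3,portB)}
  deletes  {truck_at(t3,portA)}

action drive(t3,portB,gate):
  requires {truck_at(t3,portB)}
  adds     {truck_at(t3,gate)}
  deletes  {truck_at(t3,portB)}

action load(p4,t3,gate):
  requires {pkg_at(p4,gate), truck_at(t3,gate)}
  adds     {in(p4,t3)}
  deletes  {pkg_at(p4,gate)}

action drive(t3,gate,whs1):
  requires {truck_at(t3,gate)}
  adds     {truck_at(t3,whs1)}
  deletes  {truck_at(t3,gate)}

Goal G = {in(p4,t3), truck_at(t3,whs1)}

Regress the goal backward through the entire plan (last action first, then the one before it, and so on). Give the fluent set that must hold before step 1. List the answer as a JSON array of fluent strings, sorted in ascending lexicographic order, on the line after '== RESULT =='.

Work backward from the goal:
  through step 4 (drive(t3,gate,whs1)): drop {truck_at(t3,whs1)}, keep {in(p4,t3)}, require {truck_at(t3,gate)}
    → {in(p4,t3), truck_at(t3,gate)}
  through step 3 (load(p4,t3,gate)): drop {in(p4,t3)}, keep {truck_at(t3,gate)}, require {pkg_at(p4,gate), truck_at(t3,gate)}
    → {pkg_at(p4,gate), truck_at(t3,gate)}
  through step 2 (drive(t3,portB,gate)): drop {truck_at(t3,gate)}, keep {pkg_at(p4,gate)}, require {truck_at(t3,portB)}
    → {pkg_at(p4,gate), truck_at(t3,portB)}
  through step 1 (drive(t3,portA,portB)): drop {truck_at(t3,portB)}, keep {pkg_at(p4,gate)}, require {truck_at(t3,portA)}
    → {pkg_at(p4,gate), truck_at(t3,portA)}

== RESULT ==
["pkg_at(p4,gate)", "truck_at(t3,portA)"]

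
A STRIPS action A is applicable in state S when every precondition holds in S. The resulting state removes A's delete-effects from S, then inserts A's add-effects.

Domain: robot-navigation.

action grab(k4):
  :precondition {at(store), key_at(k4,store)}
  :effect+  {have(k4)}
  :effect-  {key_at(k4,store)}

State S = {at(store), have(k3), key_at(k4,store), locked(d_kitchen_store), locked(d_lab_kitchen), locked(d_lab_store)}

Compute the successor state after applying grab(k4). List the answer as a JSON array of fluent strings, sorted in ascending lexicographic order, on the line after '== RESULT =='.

Compute (S \ del) ∪ add:
  pre ⊆ S: {at(store), key_at(k4,store)} ⊆ S  — applicable
  S \ del = {at(store), have(k3), locked(d_kitchen_store), locked(d_lab_kitchen), locked(d_lab_store)}
  ∪ add   = {at(store), have(k3), have(k4), locked(d_kitchen_store), locked(d_lab_kitchen), locked(d_lab_store)}

== RESULT ==
["at(store)", "have(k3)", "have(k4)", "locked(d_kitchen_store)", "locked(d_lab_kitchen)", "locked(d_lab_store)"]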